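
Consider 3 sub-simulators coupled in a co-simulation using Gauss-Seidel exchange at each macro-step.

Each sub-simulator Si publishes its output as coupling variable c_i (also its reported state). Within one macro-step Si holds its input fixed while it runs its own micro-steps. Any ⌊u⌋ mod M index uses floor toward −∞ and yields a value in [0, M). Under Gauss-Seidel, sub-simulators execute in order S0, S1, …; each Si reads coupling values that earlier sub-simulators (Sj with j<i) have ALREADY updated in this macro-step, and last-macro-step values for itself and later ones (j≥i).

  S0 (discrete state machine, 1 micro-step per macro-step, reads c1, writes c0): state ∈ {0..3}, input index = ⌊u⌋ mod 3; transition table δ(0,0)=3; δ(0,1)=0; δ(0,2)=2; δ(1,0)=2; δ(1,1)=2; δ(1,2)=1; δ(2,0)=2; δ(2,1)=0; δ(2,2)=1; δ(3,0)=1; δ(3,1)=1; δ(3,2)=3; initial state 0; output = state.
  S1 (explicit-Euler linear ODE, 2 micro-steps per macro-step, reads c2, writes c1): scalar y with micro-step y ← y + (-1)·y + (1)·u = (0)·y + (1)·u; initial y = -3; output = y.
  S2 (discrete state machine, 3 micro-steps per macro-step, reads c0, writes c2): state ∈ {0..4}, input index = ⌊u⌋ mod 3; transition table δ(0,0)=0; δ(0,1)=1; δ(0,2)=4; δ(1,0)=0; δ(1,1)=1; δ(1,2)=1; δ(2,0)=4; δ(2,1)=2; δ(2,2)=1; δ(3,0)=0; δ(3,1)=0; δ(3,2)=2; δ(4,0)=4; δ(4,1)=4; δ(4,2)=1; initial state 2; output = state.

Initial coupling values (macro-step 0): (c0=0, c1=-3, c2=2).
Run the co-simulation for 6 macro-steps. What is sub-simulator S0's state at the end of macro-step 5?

macro 1: S0 reads c1=-3 → after 1×micro: 3; S1 reads c2=2 → after 2×micro: 2; S2 reads c0=3 → after 3×micro: 4 ⇒ (c0=3, c1=2, c2=4)
macro 2: S0 reads c1=2 → after 1×micro: 3; S1 reads c2=4 → after 2×micro: 4; S2 reads c0=3 → after 3×micro: 4 ⇒ (c0=3, c1=4, c2=4)
macro 3: S0 reads c1=4 → after 1×micro: 1; S1 reads c2=4 → after 2×micro: 4; S2 reads c0=1 → after 3×micro: 4 ⇒ (c0=1, c1=4, c2=4)
macro 4: S0 reads c1=4 → after 1×micro: 2; S1 reads c2=4 → after 2×micro: 4; S2 reads c0=2 → after 3×micro: 1 ⇒ (c0=2, c1=4, c2=1)
macro 5: S0 reads c1=4 → after 1×micro: 0; S1 reads c2=1 → after 2×micro: 1; S2 reads c0=0 → after 3×micro: 0 ⇒ (c0=0, c1=1, c2=0)
macro 6: S0 reads c1=1 → after 1×micro: 0; S1 reads c2=0 → after 2×micro: 0; S2 reads c0=0 → after 3×micro: 0 ⇒ (c0=0, c1=0, c2=0)

S0 state at macro-step 5 = 0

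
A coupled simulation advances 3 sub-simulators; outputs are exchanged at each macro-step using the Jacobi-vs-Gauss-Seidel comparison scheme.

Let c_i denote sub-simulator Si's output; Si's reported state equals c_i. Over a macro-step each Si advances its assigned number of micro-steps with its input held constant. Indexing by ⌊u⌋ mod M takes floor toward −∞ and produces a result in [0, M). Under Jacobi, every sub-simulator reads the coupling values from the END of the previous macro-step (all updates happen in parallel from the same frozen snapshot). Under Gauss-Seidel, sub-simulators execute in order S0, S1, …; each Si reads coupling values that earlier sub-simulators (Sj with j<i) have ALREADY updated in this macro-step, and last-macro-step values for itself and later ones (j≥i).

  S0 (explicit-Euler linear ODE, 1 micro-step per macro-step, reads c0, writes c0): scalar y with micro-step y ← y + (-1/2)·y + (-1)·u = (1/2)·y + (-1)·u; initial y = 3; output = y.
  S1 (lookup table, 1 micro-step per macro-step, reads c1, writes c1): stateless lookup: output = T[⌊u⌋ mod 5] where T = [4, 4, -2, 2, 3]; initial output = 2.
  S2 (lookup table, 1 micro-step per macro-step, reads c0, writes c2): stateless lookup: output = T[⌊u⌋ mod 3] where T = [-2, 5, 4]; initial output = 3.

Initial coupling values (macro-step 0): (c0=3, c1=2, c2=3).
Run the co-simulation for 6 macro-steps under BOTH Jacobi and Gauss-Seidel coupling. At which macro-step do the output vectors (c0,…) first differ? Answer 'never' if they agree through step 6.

[Jacobi] macro 1: S0 reads c0=3 → after 1×micro: -3/2; S1 reads c1=2 → after 1×micro: -2; S2 reads c0=3 → after 1×micro: -2 ⇒ (c0=-3/2, c1=-2, c2=-2)
[Jacobi] macro 2: S0 reads c0=-3/2 → after 1×micro: 3/4; S1 reads c1=-2 → after 1×micro: 2; S2 reads c0=-3/2 → after 1×micro: 5 ⇒ (c0=3/4, c1=2, c2=5)
[Jacobi] macro 3: S0 reads c0=3/4 → after 1×micro: -3/8; S1 reads c1=2 → after 1×micro: -2; S2 reads c0=3/4 → after 1×micro: -2 ⇒ (c0=-3/8, c1=-2, c2=-2)
[Jacobi] macro 4: S0 reads c0=-3/8 → after 1×micro: 3/16; S1 reads c1=-2 → after 1×micro: 2; S2 reads c0=-3/8 → after 1×micro: 4 ⇒ (c0=3/16, c1=2, c2=4)
[Jacobi] macro 5: S0 reads c0=3/16 → after 1×micro: -3/32; S1 reads c1=2 → after 1×micro: -2; S2 reads c0=3/16 → after 1×micro: -2 ⇒ (c0=-3/32, c1=-2, c2=-2)
[Jacobi] macro 6: S0 reads c0=-3/32 → after 1×micro: 3/64; S1 reads c1=-2 → after 1×micro: 2; S2 reads c0=-3/32 → after 1×micro: 4 ⇒ (c0=3/64, c1=2, c2=4)
[Gauss-Seidel] macro 1: S0 reads c0=3 → after 1×micro: -3/2; S1 reads c1=2 → after 1×micro: -2; S2 reads c0=-3/2 → after 1×micro: 5 ⇒ (c0=-3/2, c1=-2, c2=5)
[Gauss-Seidel] macro 2: S0 reads c0=-3/2 → after 1×micro: 3/4; S1 reads c1=-2 → after 1×micro: 2; S2 reads c0=3/4 → after 1×micro: -2 ⇒ (c0=3/4, c1=2, c2=-2)
[Gauss-Seidel] macro 3: S0 reads c0=3/4 → after 1×micro: -3/8; S1 reads c1=2 → after 1×micro: -2; S2 reads c0=-3/8 → after 1×micro: 4 ⇒ (c0=-3/8, c1=-2, c2=4)
[Gauss-Seidel] macro 4: S0 reads c0=-3/8 → after 1×micro: 3/16; S1 reads c1=-2 → after 1×micro: 2; S2 reads c0=3/16 → after 1×micro: -2 ⇒ (c0=3/16, c1=2, c2=-2)
[Gauss-Seidel] macro 5: S0 reads c0=3/16 → after 1×micro: -3/32; S1 reads c1=2 → after 1×micro: -2; S2 reads c0=-3/32 → after 1×micro: 4 ⇒ (c0=-3/32, c1=-2, c2=4)
[Gauss-Seidel] macro 6: S0 reads c0=-3/32 → after 1×micro: 3/64; S1 reads c1=-2 → after 1×micro: 2; S2 reads c0=3/64 → after 1×micro: -2 ⇒ (c0=3/64, c1=2, c2=-2)

first divergence at macro-step: 1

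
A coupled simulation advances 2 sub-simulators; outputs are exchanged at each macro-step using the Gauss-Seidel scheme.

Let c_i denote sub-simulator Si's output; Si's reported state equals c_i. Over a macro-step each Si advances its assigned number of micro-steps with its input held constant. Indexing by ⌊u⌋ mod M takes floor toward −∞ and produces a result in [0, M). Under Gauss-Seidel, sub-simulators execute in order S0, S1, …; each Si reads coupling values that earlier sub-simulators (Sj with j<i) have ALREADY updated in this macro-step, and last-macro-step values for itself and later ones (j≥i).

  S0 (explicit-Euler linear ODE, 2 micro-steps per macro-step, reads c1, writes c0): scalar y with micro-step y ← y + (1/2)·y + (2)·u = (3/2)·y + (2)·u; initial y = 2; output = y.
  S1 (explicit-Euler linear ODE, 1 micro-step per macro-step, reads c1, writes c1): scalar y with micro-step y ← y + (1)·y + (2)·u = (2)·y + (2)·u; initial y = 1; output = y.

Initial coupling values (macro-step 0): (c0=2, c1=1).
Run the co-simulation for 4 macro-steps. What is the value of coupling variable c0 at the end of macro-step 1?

macro 1: S0 reads c1=1 → after 2×micro: 19/2; S1 reads c1=1 → after 1×micro: 4 ⇒ (c0=19/2, c1=4)
macro 2: S0 reads c1=4 → after 2×micro: 331/8; S1 reads c1=4 → after 1×micro: 16 ⇒ (c0=331/8, c1=16)
macro 3: S0 reads c1=16 → after 2×micro: 5539/32; S1 reads c1=16 → after 1×micro: 64 ⇒ (c0=5539/32, c1=64)
macro 4: S0 reads c1=64 → after 2×micro: 90811/128; S1 reads c1=64 → after 1×micro: 256 ⇒ (c0=90811/128, c1=256)

c0 at macro-step 1 = 19/2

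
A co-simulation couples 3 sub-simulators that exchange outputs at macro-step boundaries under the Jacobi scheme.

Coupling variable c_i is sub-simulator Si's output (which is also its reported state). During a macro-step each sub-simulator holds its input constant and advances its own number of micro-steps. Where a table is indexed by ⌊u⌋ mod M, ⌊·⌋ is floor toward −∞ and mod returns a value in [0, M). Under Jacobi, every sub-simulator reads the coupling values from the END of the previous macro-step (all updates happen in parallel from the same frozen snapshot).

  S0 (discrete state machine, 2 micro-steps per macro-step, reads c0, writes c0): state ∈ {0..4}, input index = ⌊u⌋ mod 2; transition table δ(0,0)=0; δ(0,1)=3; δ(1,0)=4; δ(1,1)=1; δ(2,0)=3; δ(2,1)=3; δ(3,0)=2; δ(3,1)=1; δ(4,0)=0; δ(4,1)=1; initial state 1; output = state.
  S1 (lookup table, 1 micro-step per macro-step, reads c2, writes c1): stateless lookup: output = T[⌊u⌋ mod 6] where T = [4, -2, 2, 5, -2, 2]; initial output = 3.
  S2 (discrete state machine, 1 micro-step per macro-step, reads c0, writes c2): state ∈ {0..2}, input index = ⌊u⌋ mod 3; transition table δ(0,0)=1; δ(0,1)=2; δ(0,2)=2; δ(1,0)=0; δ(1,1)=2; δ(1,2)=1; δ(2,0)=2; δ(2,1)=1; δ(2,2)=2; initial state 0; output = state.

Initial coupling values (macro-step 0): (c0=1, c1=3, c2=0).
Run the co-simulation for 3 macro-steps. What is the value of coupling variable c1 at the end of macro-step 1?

macro 1: S0 reads c0=1 → after 2×micro: 1; S1 reads c2=0 → after 1×micro: 4; S2 reads c0=1 → after 1×micro: 2 ⇒ (c0=1, c1=4, c2=2)
macro 2: S0 reads c0=1 → after 2×micro: 1; S1 reads c2=2 → after 1×micro: 2; S2 reads c0=1 → after 1×micro: 1 ⇒ (c0=1, c1=2, c2=1)
macro 3: S0 reads c0=1 → after 2×micro: 1; S1 reads c2=1 → after 1×micro: -2; S2 reads c0=1 → after 1×micro: 2 ⇒ (c0=1, c1=-2, c2=2)

c1 at macro-step 1 = 4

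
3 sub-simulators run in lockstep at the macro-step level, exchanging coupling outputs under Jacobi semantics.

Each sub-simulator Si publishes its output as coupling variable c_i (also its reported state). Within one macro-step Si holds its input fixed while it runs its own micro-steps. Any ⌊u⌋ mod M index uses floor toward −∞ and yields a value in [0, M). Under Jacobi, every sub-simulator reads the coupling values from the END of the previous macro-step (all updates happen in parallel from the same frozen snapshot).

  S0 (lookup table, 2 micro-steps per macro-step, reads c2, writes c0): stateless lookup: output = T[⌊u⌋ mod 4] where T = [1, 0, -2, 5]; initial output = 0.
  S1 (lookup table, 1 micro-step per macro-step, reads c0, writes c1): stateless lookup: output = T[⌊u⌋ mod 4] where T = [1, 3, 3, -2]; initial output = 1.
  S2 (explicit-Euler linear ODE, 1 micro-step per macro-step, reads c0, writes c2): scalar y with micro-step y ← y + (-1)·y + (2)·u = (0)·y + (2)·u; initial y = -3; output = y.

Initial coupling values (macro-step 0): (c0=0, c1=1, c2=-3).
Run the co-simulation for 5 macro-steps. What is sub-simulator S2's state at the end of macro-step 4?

S2 state at macro-step 4 = 2

macro 1: S0 reads c2=-3 → after 2×micro: 0; S1 reads c0=0 → after 1×micro: 1; S2 reads c0=0 → after 1×micro: 0 ⇒ (c0=0, c1=1, c2=0)
macro 2: S0 reads c2=0 → after 2×micro: 1; S1 reads c0=0 → after 1×micro: 1; S2 reads c0=0 → after 1×micro: 0 ⇒ (c0=1, c1=1, c2=0)
macro 3: S0 reads c2=0 → after 2×micro: 1; S1 reads c0=1 → after 1×micro: 3; S2 reads c0=1 → after 1×micro: 2 ⇒ (c0=1, c1=3, c2=2)
macro 4: S0 reads c2=2 → after 2×micro: -2; S1 reads c0=1 → after 1×micro: 3; S2 reads c0=1 → after 1×micro: 2 ⇒ (c0=-2, c1=3, c2=2)
macro 5: S0 reads c2=2 → after 2×micro: -2; S1 reads c0=-2 → after 1×micro: 3; S2 reads c0=-2 → after 1×micro: -4 ⇒ (c0=-2, c1=3, c2=-4)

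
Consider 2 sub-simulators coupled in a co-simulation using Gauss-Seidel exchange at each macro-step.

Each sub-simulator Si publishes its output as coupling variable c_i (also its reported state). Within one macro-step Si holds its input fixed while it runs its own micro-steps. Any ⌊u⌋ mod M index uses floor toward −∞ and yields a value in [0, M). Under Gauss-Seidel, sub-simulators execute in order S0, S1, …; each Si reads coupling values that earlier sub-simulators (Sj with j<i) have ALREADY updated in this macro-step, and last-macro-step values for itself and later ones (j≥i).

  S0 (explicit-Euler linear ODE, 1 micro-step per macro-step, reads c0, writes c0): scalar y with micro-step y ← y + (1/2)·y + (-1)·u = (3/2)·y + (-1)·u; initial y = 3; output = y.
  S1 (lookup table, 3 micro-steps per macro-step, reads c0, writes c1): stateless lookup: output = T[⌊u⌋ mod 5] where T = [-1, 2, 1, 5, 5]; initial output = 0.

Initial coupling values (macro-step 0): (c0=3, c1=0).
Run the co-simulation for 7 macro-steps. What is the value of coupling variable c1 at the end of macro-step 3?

c1 at macro-step 3 = -1

macro 1: S0 reads c0=3 → after 1×micro: 3/2; S1 reads c0=3/2 → after 3×micro: 2 ⇒ (c0=3/2, c1=2)
macro 2: S0 reads c0=3/2 → after 1×micro: 3/4; S1 reads c0=3/4 → after 3×micro: -1 ⇒ (c0=3/4, c1=-1)
macro 3: S0 reads c0=3/4 → after 1×micro: 3/8; S1 reads c0=3/8 → after 3×micro: -1 ⇒ (c0=3/8, c1=-1)
macro 4: S0 reads c0=3/8 → after 1×micro: 3/16; S1 reads c0=3/16 → after 3×micro: -1 ⇒ (c0=3/16, c1=-1)
macro 5: S0 reads c0=3/16 → after 1×micro: 3/32; S1 reads c0=3/32 → after 3×micro: -1 ⇒ (c0=3/32, c1=-1)
macro 6: S0 reads c0=3/32 → after 1×micro: 3/64; S1 reads c0=3/64 → after 3×micro: -1 ⇒ (c0=3/64, c1=-1)
macro 7: S0 reads c0=3/64 → after 1×micro: 3/128; S1 reads c0=3/128 → after 3×micro: -1 ⇒ (c0=3/128, c1=-1)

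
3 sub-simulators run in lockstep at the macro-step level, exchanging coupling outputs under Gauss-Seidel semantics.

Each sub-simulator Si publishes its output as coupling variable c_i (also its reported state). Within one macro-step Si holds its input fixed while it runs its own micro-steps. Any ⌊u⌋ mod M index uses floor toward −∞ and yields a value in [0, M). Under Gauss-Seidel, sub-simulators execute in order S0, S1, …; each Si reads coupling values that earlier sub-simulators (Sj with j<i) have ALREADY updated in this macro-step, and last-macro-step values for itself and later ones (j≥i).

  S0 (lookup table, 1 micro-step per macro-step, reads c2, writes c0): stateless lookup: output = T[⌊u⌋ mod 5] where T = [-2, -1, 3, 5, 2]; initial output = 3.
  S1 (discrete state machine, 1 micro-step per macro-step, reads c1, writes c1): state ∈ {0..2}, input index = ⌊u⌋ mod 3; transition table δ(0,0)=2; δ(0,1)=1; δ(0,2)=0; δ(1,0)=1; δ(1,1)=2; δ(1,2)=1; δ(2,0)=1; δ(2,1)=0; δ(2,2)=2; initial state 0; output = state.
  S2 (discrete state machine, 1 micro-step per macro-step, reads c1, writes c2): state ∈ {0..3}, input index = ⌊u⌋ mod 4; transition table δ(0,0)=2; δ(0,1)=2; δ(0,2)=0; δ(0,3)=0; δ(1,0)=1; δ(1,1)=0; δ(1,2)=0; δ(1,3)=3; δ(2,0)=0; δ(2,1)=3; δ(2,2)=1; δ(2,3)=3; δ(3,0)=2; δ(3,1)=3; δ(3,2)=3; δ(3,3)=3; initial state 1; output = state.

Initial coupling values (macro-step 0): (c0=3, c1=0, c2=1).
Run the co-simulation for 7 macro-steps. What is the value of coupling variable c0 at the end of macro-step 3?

c0 at macro-step 3 = -2

macro 1: S0 reads c2=1 → after 1×micro: -1; S1 reads c1=0 → after 1×micro: 2; S2 reads c1=2 → after 1×micro: 0 ⇒ (c0=-1, c1=2, c2=0)
macro 2: S0 reads c2=0 → after 1×micro: -2; S1 reads c1=2 → after 1×micro: 2; S2 reads c1=2 → after 1×micro: 0 ⇒ (c0=-2, c1=2, c2=0)
macro 3: S0 reads c2=0 → after 1×micro: -2; S1 reads c1=2 → after 1×micro: 2; S2 reads c1=2 → after 1×micro: 0 ⇒ (c0=-2, c1=2, c2=0)
macro 4: S0 reads c2=0 → after 1×micro: -2; S1 reads c1=2 → after 1×micro: 2; S2 reads c1=2 → after 1×micro: 0 ⇒ (c0=-2, c1=2, c2=0)
macro 5: S0 reads c2=0 → after 1×micro: -2; S1 reads c1=2 → after 1×micro: 2; S2 reads c1=2 → after 1×micro: 0 ⇒ (c0=-2, c1=2, c2=0)
macro 6: S0 reads c2=0 → after 1×micro: -2; S1 reads c1=2 → after 1×micro: 2; S2 reads c1=2 → after 1×micro: 0 ⇒ (c0=-2, c1=2, c2=0)
macro 7: S0 reads c2=0 → after 1×micro: -2; S1 reads c1=2 → after 1×micro: 2; S2 reads c1=2 → after 1×micro: 0 ⇒ (c0=-2, c1=2, c2=0)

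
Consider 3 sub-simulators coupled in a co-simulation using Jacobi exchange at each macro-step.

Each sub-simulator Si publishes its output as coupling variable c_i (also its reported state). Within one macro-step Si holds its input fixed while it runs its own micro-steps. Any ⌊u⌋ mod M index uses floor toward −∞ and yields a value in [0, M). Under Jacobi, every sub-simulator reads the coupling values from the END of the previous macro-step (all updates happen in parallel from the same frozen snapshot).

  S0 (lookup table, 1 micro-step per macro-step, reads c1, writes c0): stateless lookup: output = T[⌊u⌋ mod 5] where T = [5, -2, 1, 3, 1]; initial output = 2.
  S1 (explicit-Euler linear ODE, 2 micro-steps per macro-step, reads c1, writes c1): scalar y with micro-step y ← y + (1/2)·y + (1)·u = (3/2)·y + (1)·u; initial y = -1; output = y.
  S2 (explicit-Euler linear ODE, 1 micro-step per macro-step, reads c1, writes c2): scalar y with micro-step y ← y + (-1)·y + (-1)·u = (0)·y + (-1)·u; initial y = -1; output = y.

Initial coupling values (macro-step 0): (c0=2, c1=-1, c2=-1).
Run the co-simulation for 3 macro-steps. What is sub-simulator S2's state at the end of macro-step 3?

macro 1: S0 reads c1=-1 → after 1×micro: 1; S1 reads c1=-1 → after 2×micro: -19/4; S2 reads c1=-1 → after 1×micro: 1 ⇒ (c0=1, c1=-19/4, c2=1)
macro 2: S0 reads c1=-19/4 → after 1×micro: 5; S1 reads c1=-19/4 → after 2×micro: -361/16; S2 reads c1=-19/4 → after 1×micro: 19/4 ⇒ (c0=5, c1=-361/16, c2=19/4)
macro 3: S0 reads c1=-361/16 → after 1×micro: 1; S1 reads c1=-361/16 → after 2×micro: -6859/64; S2 reads c1=-361/16 → after 1×micro: 361/16 ⇒ (c0=1, c1=-6859/64, c2=361/16)

S2 state at macro-step 3 = 361/16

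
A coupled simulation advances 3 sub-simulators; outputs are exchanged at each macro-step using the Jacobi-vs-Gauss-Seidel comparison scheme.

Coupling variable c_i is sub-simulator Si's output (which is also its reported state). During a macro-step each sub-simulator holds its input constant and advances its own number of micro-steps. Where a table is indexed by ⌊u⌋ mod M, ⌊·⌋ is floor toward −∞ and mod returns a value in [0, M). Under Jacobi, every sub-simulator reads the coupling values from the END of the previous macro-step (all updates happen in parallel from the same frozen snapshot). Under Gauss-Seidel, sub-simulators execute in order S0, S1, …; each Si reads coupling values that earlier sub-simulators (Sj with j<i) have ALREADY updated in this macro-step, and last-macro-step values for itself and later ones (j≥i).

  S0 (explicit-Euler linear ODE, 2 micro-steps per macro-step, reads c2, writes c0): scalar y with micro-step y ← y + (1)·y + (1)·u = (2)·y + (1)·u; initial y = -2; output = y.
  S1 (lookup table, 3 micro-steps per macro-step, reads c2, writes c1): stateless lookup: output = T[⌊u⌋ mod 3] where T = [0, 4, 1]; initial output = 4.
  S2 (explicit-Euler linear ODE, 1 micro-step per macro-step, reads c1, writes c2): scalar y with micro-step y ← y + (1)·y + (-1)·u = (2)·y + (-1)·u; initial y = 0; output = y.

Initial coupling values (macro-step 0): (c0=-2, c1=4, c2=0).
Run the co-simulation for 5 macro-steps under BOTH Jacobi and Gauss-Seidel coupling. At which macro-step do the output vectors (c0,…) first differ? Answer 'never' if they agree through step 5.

[Jacobi] macro 1: S0 reads c2=0 → after 2×micro: -8; S1 reads c2=0 → after 3×micro: 0; S2 reads c1=4 → after 1×micro: -4 ⇒ (c0=-8, c1=0, c2=-4)
[Jacobi] macro 2: S0 reads c2=-4 → after 2×micro: -44; S1 reads c2=-4 → after 3×micro: 1; S2 reads c1=0 → after 1×micro: -8 ⇒ (c0=-44, c1=1, c2=-8)
[Jacobi] macro 3: S0 reads c2=-8 → after 2×micro: -200; S1 reads c2=-8 → after 3×micro: 4; S2 reads c1=1 → after 1×micro: -17 ⇒ (c0=-200, c1=4, c2=-17)
[Jacobi] macro 4: S0 reads c2=-17 → after 2×micro: -851; S1 reads c2=-17 → after 3×micro: 4; S2 reads c1=4 → after 1×micro: -38 ⇒ (c0=-851, c1=4, c2=-38)
[Jacobi] macro 5: S0 reads c2=-38 → after 2×micro: -3518; S1 reads c2=-38 → after 3×micro: 4; S2 reads c1=4 → after 1×micro: -80 ⇒ (c0=-3518, c1=4, c2=-80)
[Gauss-Seidel] macro 1: S0 reads c2=0 → after 2×micro: -8; S1 reads c2=0 → after 3×micro: 0; S2 reads c1=0 → after 1×micro: 0 ⇒ (c0=-8, c1=0, c2=0)
[Gauss-Seidel] macro 2: S0 reads c2=0 → after 2×micro: -32; S1 reads c2=0 → after 3×micro: 0; S2 reads c1=0 → after 1×micro: 0 ⇒ (c0=-32, c1=0, c2=0)
[Gauss-Seidel] macro 3: S0 reads c2=0 → after 2×micro: -128; S1 reads c2=0 → after 3×micro: 0; S2 reads c1=0 → after 1×micro: 0 ⇒ (c0=-128, c1=0, c2=0)
[Gauss-Seidel] macro 4: S0 reads c2=0 → after 2×micro: -512; S1 reads c2=0 → after 3×micro: 0; S2 reads c1=0 → after 1×micro: 0 ⇒ (c0=-512, c1=0, c2=0)
[Gauss-Seidel] macro 5: S0 reads c2=0 → after 2×micro: -2048; S1 reads c2=0 → after 3×micro: 0; S2 reads c1=0 → after 1×micro: 0 ⇒ (c0=-2048, c1=0, c2=0)

first divergence at macro-step: 1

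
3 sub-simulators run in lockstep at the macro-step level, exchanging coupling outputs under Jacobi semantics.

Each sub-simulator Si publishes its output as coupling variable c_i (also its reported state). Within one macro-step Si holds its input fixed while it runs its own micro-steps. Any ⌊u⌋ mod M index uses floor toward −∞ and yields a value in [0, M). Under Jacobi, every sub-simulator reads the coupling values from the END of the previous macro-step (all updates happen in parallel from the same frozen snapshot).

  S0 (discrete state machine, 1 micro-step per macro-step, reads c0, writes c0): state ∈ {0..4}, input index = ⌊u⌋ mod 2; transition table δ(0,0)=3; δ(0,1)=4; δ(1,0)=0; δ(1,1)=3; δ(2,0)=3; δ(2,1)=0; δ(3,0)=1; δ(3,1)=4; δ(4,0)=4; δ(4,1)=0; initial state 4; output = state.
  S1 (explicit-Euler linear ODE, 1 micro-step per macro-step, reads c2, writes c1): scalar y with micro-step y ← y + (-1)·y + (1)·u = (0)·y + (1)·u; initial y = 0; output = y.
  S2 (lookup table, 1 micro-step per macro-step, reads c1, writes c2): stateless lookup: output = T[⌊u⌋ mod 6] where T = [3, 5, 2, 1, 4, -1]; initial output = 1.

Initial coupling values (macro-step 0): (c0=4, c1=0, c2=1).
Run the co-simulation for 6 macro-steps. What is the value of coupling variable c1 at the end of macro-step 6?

macro 1: S0 reads c0=4 → after 1×micro: 4; S1 reads c2=1 → after 1×micro: 1; S2 reads c1=0 → after 1×micro: 3 ⇒ (c0=4, c1=1, c2=3)
macro 2: S0 reads c0=4 → after 1×micro: 4; S1 reads c2=3 → after 1×micro: 3; S2 reads c1=1 → after 1×micro: 5 ⇒ (c0=4, c1=3, c2=5)
macro 3: S0 reads c0=4 → after 1×micro: 4; S1 reads c2=5 → after 1×micro: 5; S2 reads c1=3 → after 1×micro: 1 ⇒ (c0=4, c1=5, c2=1)
macro 4: S0 reads c0=4 → after 1×micro: 4; S1 reads c2=1 → after 1×micro: 1; S2 reads c1=5 → after 1×micro: -1 ⇒ (c0=4, c1=1, c2=-1)
macro 5: S0 reads c0=4 → after 1×micro: 4; S1 reads c2=-1 → after 1×micro: -1; S2 reads c1=1 → after 1×micro: 5 ⇒ (c0=4, c1=-1, c2=5)
macro 6: S0 reads c0=4 → after 1×micro: 4; S1 reads c2=5 → after 1×micro: 5; S2 reads c1=-1 → after 1×micro: -1 ⇒ (c0=4, c1=5, c2=-1)

c1 at macro-step 6 = 5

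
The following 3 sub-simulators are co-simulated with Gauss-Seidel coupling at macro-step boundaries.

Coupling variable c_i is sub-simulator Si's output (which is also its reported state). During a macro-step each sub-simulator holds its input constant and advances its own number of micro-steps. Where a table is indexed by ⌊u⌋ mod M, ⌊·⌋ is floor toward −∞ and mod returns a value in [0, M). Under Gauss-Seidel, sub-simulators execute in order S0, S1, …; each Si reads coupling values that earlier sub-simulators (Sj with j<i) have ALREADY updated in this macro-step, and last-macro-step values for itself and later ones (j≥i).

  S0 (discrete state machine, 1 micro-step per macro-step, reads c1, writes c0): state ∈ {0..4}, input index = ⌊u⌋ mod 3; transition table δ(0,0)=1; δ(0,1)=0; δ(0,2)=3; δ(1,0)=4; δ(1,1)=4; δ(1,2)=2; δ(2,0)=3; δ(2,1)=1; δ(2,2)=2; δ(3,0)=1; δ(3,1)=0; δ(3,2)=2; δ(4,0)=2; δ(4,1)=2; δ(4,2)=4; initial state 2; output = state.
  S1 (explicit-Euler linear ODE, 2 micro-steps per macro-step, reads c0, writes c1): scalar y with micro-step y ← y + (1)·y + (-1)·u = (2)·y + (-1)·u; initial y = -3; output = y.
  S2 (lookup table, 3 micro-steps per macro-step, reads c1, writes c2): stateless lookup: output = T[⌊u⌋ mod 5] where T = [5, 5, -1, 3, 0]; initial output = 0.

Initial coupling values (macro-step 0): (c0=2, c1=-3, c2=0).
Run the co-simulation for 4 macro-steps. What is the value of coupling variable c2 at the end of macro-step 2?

c2 at macro-step 2 = 3

macro 1: S0 reads c1=-3 → after 1×micro: 3; S1 reads c0=3 → after 2×micro: -21; S2 reads c1=-21 → after 3×micro: 0 ⇒ (c0=3, c1=-21, c2=0)
macro 2: S0 reads c1=-21 → after 1×micro: 1; S1 reads c0=1 → after 2×micro: -87; S2 reads c1=-87 → after 3×micro: 3 ⇒ (c0=1, c1=-87, c2=3)
macro 3: S0 reads c1=-87 → after 1×micro: 4; S1 reads c0=4 → after 2×micro: -360; S2 reads c1=-360 → after 3×micro: 5 ⇒ (c0=4, c1=-360, c2=5)
macro 4: S0 reads c1=-360 → after 1×micro: 2; S1 reads c0=2 → after 2×micro: -1446; S2 reads c1=-1446 → after 3×micro: 0 ⇒ (c0=2, c1=-1446, c2=0)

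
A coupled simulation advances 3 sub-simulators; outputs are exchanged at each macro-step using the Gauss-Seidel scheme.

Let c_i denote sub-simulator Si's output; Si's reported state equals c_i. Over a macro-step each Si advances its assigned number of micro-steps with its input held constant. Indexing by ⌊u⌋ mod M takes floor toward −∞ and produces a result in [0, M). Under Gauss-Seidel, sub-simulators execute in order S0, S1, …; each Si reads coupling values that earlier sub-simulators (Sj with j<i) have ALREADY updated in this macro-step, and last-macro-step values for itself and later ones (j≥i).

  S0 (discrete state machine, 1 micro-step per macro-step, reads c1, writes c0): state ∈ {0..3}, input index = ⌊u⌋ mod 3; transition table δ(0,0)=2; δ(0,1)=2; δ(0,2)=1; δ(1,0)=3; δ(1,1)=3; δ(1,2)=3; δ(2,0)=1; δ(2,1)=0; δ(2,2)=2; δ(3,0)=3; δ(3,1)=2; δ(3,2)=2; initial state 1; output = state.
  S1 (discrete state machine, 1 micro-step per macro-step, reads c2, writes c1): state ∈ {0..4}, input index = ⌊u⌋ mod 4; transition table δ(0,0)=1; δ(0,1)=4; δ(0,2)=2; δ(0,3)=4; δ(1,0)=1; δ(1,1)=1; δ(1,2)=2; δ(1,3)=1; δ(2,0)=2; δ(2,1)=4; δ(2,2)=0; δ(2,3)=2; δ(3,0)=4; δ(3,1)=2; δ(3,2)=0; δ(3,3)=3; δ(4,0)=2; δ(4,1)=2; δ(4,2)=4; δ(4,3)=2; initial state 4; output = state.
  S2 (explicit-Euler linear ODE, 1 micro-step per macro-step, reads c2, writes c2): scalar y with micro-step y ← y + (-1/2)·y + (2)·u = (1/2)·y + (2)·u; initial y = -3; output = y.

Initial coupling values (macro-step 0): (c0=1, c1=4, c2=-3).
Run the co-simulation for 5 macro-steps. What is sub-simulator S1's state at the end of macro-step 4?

S1 state at macro-step 4 = 2

macro 1: S0 reads c1=4 → after 1×micro: 3; S1 reads c2=-3 → after 1×micro: 2; S2 reads c2=-3 → after 1×micro: -15/2 ⇒ (c0=3, c1=2, c2=-15/2)
macro 2: S0 reads c1=2 → after 1×micro: 2; S1 reads c2=-15/2 → after 1×micro: 2; S2 reads c2=-15/2 → after 1×micro: -75/4 ⇒ (c0=2, c1=2, c2=-75/4)
macro 3: S0 reads c1=2 → after 1×micro: 2; S1 reads c2=-75/4 → after 1×micro: 4; S2 reads c2=-75/4 → after 1×micro: -375/8 ⇒ (c0=2, c1=4, c2=-375/8)
macro 4: S0 reads c1=4 → after 1×micro: 0; S1 reads c2=-375/8 → after 1×micro: 2; S2 reads c2=-375/8 → after 1×micro: -1875/16 ⇒ (c0=0, c1=2, c2=-1875/16)
macro 5: S0 reads c1=2 → after 1×micro: 1; S1 reads c2=-1875/16 → after 1×micro: 0; S2 reads c2=-1875/16 → after 1×micro: -9375/32 ⇒ (c0=1, c1=0, c2=-9375/32)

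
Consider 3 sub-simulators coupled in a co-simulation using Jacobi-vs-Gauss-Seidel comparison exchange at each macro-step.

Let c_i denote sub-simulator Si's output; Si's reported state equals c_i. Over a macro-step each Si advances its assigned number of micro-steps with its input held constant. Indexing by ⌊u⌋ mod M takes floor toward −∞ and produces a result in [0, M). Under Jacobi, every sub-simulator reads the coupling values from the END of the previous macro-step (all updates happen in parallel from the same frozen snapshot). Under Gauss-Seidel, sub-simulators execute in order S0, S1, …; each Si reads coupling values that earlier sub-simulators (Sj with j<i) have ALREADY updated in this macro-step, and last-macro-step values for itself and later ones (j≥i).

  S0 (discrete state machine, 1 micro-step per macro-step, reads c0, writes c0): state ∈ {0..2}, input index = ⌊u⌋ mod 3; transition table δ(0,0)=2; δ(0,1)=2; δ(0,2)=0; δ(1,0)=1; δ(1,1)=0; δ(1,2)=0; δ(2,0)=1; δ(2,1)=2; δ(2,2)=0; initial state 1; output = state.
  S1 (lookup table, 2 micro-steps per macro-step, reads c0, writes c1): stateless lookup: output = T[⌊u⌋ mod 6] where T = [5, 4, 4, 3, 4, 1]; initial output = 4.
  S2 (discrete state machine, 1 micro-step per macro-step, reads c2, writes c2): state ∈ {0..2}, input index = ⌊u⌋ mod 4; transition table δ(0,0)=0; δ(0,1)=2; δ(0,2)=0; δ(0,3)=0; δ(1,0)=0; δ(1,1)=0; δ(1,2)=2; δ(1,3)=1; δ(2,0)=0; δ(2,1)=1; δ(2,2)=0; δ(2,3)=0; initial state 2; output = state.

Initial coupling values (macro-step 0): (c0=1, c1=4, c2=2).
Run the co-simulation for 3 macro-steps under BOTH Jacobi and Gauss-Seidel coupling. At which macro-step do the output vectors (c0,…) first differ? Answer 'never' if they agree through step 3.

[Jacobi] macro 1: S0 reads c0=1 → after 1×micro: 0; S1 reads c0=1 → after 2×micro: 4; S2 reads c2=2 → after 1×micro: 0 ⇒ (c0=0, c1=4, c2=0)
[Jacobi] macro 2: S0 reads c0=0 → after 1×micro: 2; S1 reads c0=0 → after 2×micro: 5; S2 reads c2=0 → after 1×micro: 0 ⇒ (c0=2, c1=5, c2=0)
[Jacobi] macro 3: S0 reads c0=2 → after 1×micro: 0; S1 reads c0=2 → after 2×micro: 4; S2 reads c2=0 → after 1×micro: 0 ⇒ (c0=0, c1=4, c2=0)
[Gauss-Seidel] macro 1: S0 reads c0=1 → after 1×micro: 0; S1 reads c0=0 → after 2×micro: 5; S2 reads c2=2 → after 1×micro: 0 ⇒ (c0=0, c1=5, c2=0)
[Gauss-Seidel] macro 2: S0 reads c0=0 → after 1×micro: 2; S1 reads c0=2 → after 2×micro: 4; S2 reads c2=0 → after 1×micro: 0 ⇒ (c0=2, c1=4, c2=0)
[Gauss-Seidel] macro 3: S0 reads c0=2 → after 1×micro: 0; S1 reads c0=0 → after 2×micro: 5; S2 reads c2=0 → after 1×micro: 0 ⇒ (c0=0, c1=5, c2=0)

first divergence at macro-step: 1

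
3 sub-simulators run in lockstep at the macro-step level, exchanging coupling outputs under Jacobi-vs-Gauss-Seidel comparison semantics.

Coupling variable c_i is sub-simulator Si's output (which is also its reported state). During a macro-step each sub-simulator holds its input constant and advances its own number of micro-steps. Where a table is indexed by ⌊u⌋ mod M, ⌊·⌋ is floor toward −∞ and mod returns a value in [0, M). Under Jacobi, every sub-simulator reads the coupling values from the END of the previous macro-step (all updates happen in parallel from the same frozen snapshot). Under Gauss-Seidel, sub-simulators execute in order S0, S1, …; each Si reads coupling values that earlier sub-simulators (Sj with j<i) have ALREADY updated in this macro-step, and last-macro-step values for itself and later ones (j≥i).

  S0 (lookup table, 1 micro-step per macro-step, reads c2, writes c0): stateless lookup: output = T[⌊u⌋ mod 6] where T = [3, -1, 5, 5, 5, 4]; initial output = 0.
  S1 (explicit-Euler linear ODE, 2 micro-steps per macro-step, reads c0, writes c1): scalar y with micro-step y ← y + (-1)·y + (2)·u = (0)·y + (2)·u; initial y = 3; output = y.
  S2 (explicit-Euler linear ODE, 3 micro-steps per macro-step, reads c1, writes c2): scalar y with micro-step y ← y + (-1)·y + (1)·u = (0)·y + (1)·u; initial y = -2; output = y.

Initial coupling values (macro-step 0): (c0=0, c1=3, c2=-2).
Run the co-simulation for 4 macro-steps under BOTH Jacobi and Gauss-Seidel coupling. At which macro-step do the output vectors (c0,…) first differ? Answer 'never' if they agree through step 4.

[Jacobi] macro 1: S0 reads c2=-2 → after 1×micro: 5; S1 reads c0=0 → after 2×micro: 0; S2 reads c1=3 → after 3×micro: 3 ⇒ (c0=5, c1=0, c2=3)
[Jacobi] macro 2: S0 reads c2=3 → after 1×micro: 5; S1 reads c0=5 → after 2×micro: 10; S2 reads c1=0 → after 3×micro: 0 ⇒ (c0=5, c1=10, c2=0)
[Jacobi] macro 3: S0 reads c2=0 → after 1×micro: 3; S1 reads c0=5 → after 2×micro: 10; S2 reads c1=10 → after 3×micro: 10 ⇒ (c0=3, c1=10, c2=10)
[Jacobi] macro 4: S0 reads c2=10 → after 1×micro: 5; S1 reads c0=3 → after 2×micro: 6; S2 reads c1=10 → after 3×micro: 10 ⇒ (c0=5, c1=6, c2=10)
[Gauss-Seidel] macro 1: S0 reads c2=-2 → after 1×micro: 5; S1 reads c0=5 → after 2×micro: 10; S2 reads c1=10 → after 3×micro: 10 ⇒ (c0=5, c1=10, c2=10)
[Gauss-Seidel] macro 2: S0 reads c2=10 → after 1×micro: 5; S1 reads c0=5 → after 2×micro: 10; S2 reads c1=10 → after 3×micro: 10 ⇒ (c0=5, c1=10, c2=10)
[Gauss-Seidel] macro 3: S0 reads c2=10 → after 1×micro: 5; S1 reads c0=5 → after 2×micro: 10; S2 reads c1=10 → after 3×micro: 10 ⇒ (c0=5, c1=10, c2=10)
[Gauss-Seidel] macro 4: S0 reads c2=10 → after 1×micro: 5; S1 reads c0=5 → after 2×micro: 10; S2 reads c1=10 → after 3×micro: 10 ⇒ (c0=5, c1=10, c2=10)

first divergence at macro-step: 1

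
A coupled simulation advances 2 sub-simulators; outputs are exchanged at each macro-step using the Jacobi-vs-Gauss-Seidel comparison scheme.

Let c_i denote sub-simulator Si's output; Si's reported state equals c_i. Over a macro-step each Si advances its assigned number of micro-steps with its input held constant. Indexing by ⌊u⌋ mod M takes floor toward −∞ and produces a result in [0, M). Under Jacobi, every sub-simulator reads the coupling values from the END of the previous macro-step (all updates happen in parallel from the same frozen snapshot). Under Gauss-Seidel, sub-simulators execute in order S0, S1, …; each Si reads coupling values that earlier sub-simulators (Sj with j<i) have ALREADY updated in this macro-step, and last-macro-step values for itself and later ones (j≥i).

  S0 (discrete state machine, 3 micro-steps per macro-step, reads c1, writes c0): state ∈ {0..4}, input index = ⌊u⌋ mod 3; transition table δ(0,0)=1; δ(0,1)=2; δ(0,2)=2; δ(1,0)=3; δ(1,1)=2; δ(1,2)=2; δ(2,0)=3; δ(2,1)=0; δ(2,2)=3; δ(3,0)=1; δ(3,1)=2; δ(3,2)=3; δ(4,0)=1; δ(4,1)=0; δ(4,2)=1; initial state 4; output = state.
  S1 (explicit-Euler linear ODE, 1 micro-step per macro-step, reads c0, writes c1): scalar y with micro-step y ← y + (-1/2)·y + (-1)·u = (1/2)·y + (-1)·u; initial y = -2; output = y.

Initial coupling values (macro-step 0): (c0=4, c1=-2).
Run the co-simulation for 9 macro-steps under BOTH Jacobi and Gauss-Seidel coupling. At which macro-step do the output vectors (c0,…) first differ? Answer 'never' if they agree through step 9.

first divergence at macro-step: 1

[Jacobi] macro 1: S0 reads c1=-2 → after 3×micro: 0; S1 reads c0=4 → after 1×micro: -5 ⇒ (c0=0, c1=-5)
[Jacobi] macro 2: S0 reads c1=-5 → after 3×micro: 2; S1 reads c0=0 → after 1×micro: -5/2 ⇒ (c0=2, c1=-5/2)
[Jacobi] macro 3: S0 reads c1=-5/2 → after 3×micro: 3; S1 reads c0=2 → after 1×micro: -13/4 ⇒ (c0=3, c1=-13/4)
[Jacobi] macro 4: S0 reads c1=-13/4 → after 3×micro: 3; S1 reads c0=3 → after 1×micro: -37/8 ⇒ (c0=3, c1=-37/8)
[Jacobi] macro 5: S0 reads c1=-37/8 → after 3×micro: 2; S1 reads c0=3 → after 1×micro: -85/16 ⇒ (c0=2, c1=-85/16)
[Jacobi] macro 6: S0 reads c1=-85/16 → after 3×micro: 3; S1 reads c0=2 → after 1×micro: -149/32 ⇒ (c0=3, c1=-149/32)
[Jacobi] macro 7: S0 reads c1=-149/32 → after 3×micro: 2; S1 reads c0=3 → after 1×micro: -341/64 ⇒ (c0=2, c1=-341/64)
[Jacobi] macro 8: S0 reads c1=-341/64 → after 3×micro: 3; S1 reads c0=2 → after 1×micro: -597/128 ⇒ (c0=3, c1=-597/128)
[Jacobi] macro 9: S0 reads c1=-597/128 → after 3×micro: 2; S1 reads c0=3 → after 1×micro: -1365/256 ⇒ (c0=2, c1=-1365/256)
[Gauss-Seidel] macro 1: S0 reads c1=-2 → after 3×micro: 0; S1 reads c0=0 → after 1×micro: -1 ⇒ (c0=0, c1=-1)
[Gauss-Seidel] macro 2: S0 reads c1=-1 → after 3×micro: 3; S1 reads c0=3 → after 1×micro: -7/2 ⇒ (c0=3, c1=-7/2)
[Gauss-Seidel] macro 3: S0 reads c1=-7/2 → after 3×micro: 3; S1 reads c0=3 → after 1×micro: -19/4 ⇒ (c0=3, c1=-19/4)
[Gauss-Seidel] macro 4: S0 reads c1=-19/4 → after 3×micro: 2; S1 reads c0=2 → after 1×micro: -35/8 ⇒ (c0=2, c1=-35/8)
[Gauss-Seidel] macro 5: S0 reads c1=-35/8 → after 3×micro: 0; S1 reads c0=0 → after 1×micro: -35/16 ⇒ (c0=0, c1=-35/16)
[Gauss-Seidel] macro 6: S0 reads c1=-35/16 → after 3×micro: 1; S1 reads c0=1 → after 1×micro: -67/32 ⇒ (c0=1, c1=-67/32)
[Gauss-Seidel] macro 7: S0 reads c1=-67/32 → after 3×micro: 3; S1 reads c0=3 → after 1×micro: -259/64 ⇒ (c0=3, c1=-259/64)
[Gauss-Seidel] macro 8: S0 reads c1=-259/64 → after 3×micro: 2; S1 reads c0=2 → after 1×micro: -515/128 ⇒ (c0=2, c1=-515/128)
[Gauss-Seidel] macro 9: S0 reads c1=-515/128 → after 3×micro: 0; S1 reads c0=0 → after 1×micro: -515/256 ⇒ (c0=0, c1=-515/256)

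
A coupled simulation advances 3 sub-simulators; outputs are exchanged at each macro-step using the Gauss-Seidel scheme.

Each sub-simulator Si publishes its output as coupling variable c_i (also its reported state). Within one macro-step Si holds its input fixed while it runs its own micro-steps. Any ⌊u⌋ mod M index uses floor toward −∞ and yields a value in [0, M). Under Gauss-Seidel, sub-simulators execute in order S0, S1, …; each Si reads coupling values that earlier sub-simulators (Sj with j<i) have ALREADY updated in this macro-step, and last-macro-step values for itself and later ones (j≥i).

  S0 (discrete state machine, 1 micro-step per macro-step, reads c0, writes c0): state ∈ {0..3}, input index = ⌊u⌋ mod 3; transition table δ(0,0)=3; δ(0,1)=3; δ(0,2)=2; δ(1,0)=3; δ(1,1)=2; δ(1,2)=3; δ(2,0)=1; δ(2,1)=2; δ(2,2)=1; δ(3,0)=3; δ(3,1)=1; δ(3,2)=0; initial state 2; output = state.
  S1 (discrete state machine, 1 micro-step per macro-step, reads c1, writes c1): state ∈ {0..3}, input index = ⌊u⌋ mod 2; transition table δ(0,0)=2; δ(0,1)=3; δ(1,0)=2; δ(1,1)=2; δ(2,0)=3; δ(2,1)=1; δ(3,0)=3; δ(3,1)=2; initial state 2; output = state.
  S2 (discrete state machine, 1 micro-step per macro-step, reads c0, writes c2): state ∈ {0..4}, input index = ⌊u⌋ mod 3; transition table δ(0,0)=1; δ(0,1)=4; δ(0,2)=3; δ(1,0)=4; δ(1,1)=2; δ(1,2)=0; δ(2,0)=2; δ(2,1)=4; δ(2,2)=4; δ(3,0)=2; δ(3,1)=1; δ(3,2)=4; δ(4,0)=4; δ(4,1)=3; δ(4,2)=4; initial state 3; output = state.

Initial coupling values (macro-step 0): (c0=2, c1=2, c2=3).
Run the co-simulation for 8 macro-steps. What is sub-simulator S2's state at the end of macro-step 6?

macro 1: S0 reads c0=2 → after 1×micro: 1; S1 reads c1=2 → after 1×micro: 3; S2 reads c0=1 → after 1×micro: 1 ⇒ (c0=1, c1=3, c2=1)
macro 2: S0 reads c0=1 → after 1×micro: 2; S1 reads c1=3 → after 1×micro: 2; S2 reads c0=2 → after 1×micro: 0 ⇒ (c0=2, c1=2, c2=0)
macro 3: S0 reads c0=2 → after 1×micro: 1; S1 reads c1=2 → after 1×micro: 3; S2 reads c0=1 → after 1×micro: 4 ⇒ (c0=1, c1=3, c2=4)
macro 4: S0 reads c0=1 → after 1×micro: 2; S1 reads c1=3 → after 1×micro: 2; S2 reads c0=2 → after 1×micro: 4 ⇒ (c0=2, c1=2, c2=4)
macro 5: S0 reads c0=2 → after 1×micro: 1; S1 reads c1=2 → after 1×micro: 3; S2 reads c0=1 → after 1×micro: 3 ⇒ (c0=1, c1=3, c2=3)
macro 6: S0 reads c0=1 → after 1×micro: 2; S1 reads c1=3 → after 1×micro: 2; S2 reads c0=2 → after 1×micro: 4 ⇒ (c0=2, c1=2, c2=4)
macro 7: S0 reads c0=2 → after 1×micro: 1; S1 reads c1=2 → after 1×micro: 3; S2 reads c0=1 → after 1×micro: 3 ⇒ (c0=1, c1=3, c2=3)
macro 8: S0 reads c0=1 → after 1×micro: 2; S1 reads c1=3 → after 1×micro: 2; S2 reads c0=2 → after 1×micro: 4 ⇒ (c0=2, c1=2, c2=4)

S2 state at macro-step 6 = 4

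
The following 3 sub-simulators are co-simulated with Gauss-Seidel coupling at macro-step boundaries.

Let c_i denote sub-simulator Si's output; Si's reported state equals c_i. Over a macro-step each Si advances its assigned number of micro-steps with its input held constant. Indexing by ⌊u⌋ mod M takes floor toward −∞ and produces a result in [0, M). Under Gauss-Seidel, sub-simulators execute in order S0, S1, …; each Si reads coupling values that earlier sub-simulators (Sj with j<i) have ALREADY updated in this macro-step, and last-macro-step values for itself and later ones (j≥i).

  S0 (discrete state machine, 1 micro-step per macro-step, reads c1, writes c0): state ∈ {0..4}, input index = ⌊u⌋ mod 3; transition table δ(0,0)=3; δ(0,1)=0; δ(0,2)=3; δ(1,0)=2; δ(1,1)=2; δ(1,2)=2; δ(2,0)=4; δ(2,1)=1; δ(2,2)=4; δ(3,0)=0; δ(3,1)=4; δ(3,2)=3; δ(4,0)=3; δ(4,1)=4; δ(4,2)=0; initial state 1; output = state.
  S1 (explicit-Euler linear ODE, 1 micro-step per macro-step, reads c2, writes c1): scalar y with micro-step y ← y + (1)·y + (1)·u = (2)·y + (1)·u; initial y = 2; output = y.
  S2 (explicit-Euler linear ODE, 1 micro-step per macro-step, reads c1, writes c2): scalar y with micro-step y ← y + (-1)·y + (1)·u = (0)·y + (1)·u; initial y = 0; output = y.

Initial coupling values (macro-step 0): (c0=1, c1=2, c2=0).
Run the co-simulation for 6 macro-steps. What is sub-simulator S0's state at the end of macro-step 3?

macro 1: S0 reads c1=2 → after 1×micro: 2; S1 reads c2=0 → after 1×micro: 4; S2 reads c1=4 → after 1×micro: 4 ⇒ (c0=2, c1=4, c2=4)
macro 2: S0 reads c1=4 → after 1×micro: 1; S1 reads c2=4 → after 1×micro: 12; S2 reads c1=12 → after 1×micro: 12 ⇒ (c0=1, c1=12, c2=12)
macro 3: S0 reads c1=12 → after 1×micro: 2; S1 reads c2=12 → after 1×micro: 36; S2 reads c1=36 → after 1×micro: 36 ⇒ (c0=2, c1=36, c2=36)
macro 4: S0 reads c1=36 → after 1×micro: 4; S1 reads c2=36 → after 1×micro: 108; S2 reads c1=108 → after 1×micro: 108 ⇒ (c0=4, c1=108, c2=108)
macro 5: S0 reads c1=108 → after 1×micro: 3; S1 reads c2=108 → after 1×micro: 324; S2 reads c1=324 → after 1×micro: 324 ⇒ (c0=3, c1=324, c2=324)
macro 6: S0 reads c1=324 → after 1×micro: 0; S1 reads c2=324 → after 1×micro: 972; S2 reads c1=972 → after 1×micro: 972 ⇒ (c0=0, c1=972, c2=972)

S0 state at macro-step 3 = 2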